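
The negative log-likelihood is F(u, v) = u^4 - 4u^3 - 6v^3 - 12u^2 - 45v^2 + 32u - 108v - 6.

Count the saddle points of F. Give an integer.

3

F separates as a function of u plus a function of v, so ∇F=0 decouples.
∂F/∂u = 4(u - 4)(u - 1)(u + 2) = 0 at u ∈ {-2, 1, 4}; ∂F/∂v = -18(v + 2)(v + 3) = 0 at v ∈ {-3, -2}.
The Hessian is diagonal: diag(F_uu, F_vv). Second derivatives: F_uu(-2)=72, F_uu(1)=-36, F_uu(4)=72; F_vv(-3)=18, F_vv(-2)=-18.
Saddle points occur where the two diagonal entries have opposite signs: (-2, -2), (1, -3), (4, -2). Count: 3.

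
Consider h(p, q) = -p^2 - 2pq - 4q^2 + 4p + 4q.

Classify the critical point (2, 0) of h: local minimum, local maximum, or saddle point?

The Hessian of h is constant: H = [[-2, -2], [-2, -8]].
det(H) = (-2)·(-8) − (-2)² = 12.
det(H) > 0 and tr(H) = -10 < 0, so H is negative definite and the point is a local maximum.

local maximum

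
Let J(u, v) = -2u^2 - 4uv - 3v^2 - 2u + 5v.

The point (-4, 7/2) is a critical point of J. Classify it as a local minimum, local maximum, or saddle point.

The Hessian of J is constant: H = [[-4, -4], [-4, -6]].
det(H) = (-4)·(-6) − (-4)² = 8.
det(H) > 0 and tr(H) = -10 < 0, so H is negative definite and the point is a local maximum.

local maximum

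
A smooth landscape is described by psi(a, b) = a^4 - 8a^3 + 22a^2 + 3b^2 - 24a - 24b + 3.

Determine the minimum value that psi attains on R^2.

psi(a,b) separates as P(a) + Q(b) + 3, so its minimum is min P + min Q + 3.
P'(a) = 4(a - 3)(a - 2)(a - 1) vanishes at a ∈ {1, 2, 3}; Q'(b) = 6b - 24 vanishes at b ∈ {4}.
Local minima of P (where P''>0): P(1)=-9, P(3)=-9. Local minima of Q: Q(4)=-48.
So the global minimum of psi is P(1) + Q(4) + 3 = -9 − 48 + 3 = -54, attained at (1, 4).

-54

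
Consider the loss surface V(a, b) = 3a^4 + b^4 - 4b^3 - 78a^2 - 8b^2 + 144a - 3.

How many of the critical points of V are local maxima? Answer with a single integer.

V separates as a function of a plus a function of b, so ∇V=0 decouples.
∂V/∂a = 12(a - 3)(a - 1)(a + 4) = 0 at a ∈ {-4, 1, 3}; ∂V/∂b = 4b(b - 4)(b + 1) = 0 at b ∈ {-1, 0, 4}.
The Hessian is diagonal: diag(V_aa, V_bb). Second derivatives: V_aa(-4)=420, V_aa(1)=-120, V_aa(3)=168; V_bb(-1)=20, V_bb(0)=-16, V_bb(4)=80.
Local maxima occur where both diagonal entries negative: (1, 0). Count: 1.

1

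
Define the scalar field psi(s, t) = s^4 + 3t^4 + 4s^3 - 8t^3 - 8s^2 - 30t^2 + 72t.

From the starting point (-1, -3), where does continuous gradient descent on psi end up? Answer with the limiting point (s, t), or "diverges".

psi is separable, so gradient descent decouples: s follows -∂psi/∂s, t follows -∂psi/∂t.
∂psi/∂s = 4s(s - 1)(s + 4); at s=-1 this is 24, so s decreases.
∂psi/∂t = 12(t - 3)(t - 1)(t + 2); at t=-3 this is -288, so t increases.
s converges to its nearest critical value -4 (a local min of the s-part); t converges to -2. The iterate converges to (-4, -2).

(-4, -2)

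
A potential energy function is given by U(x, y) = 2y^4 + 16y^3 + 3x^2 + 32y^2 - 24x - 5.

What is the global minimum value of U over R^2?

U(x,y) separates as P(x) + Q(y) − 5, so its minimum is min P + min Q − 5.
P'(x) = 6x - 24 vanishes at x ∈ {4}; Q'(y) = 8y(y + 2)(y + 4) vanishes at y ∈ {-4, -2, 0}.
Local minima of P (where P''>0): P(4)=-48. Local minima of Q: Q(-4)=0, Q(0)=0.
So the global minimum of U is P(4) + Q(-4) − 5 = -48 + 0 − 5 = -53, attained at (4, -4).

-53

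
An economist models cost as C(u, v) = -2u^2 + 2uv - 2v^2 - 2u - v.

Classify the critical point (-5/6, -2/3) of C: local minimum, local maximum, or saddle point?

local maximum

The Hessian of C is constant: H = [[-4, 2], [2, -4]].
det(H) = (-4)·(-4) − 2² = 12.
det(H) > 0 and tr(H) = -8 < 0, so H is negative definite and the point is a local maximum.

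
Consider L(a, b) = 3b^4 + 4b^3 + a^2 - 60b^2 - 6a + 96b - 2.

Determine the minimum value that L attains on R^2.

-843

L(a,b) separates as P(a) + Q(b) − 2, so its minimum is min P + min Q − 2.
P'(a) = 2a - 6 vanishes at a ∈ {3}; Q'(b) = 12(b - 2)(b - 1)(b + 4) vanishes at b ∈ {-4, 1, 2}.
Local minima of P (where P''>0): P(3)=-9. Local minima of Q: Q(-4)=-832, Q(2)=32.
So the global minimum of L is P(3) + Q(-4) − 2 = -9 − 832 − 2 = -843, attained at (3, -4).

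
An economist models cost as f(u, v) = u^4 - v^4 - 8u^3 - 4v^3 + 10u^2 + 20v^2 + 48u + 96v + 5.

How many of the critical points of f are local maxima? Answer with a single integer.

2

f separates as a function of u plus a function of v, so ∇f=0 decouples.
∂f/∂u = 4(u - 4)(u - 3)(u + 1) = 0 at u ∈ {-1, 3, 4}; ∂f/∂v = -4(v - 3)(v + 2)(v + 4) = 0 at v ∈ {-4, -2, 3}.
The Hessian is diagonal: diag(f_uu, f_vv). Second derivatives: f_uu(-1)=80, f_uu(3)=-16, f_uu(4)=20; f_vv(-4)=-56, f_vv(-2)=40, f_vv(3)=-140.
Local maxima occur where both diagonal entries negative: (3, -4), (3, 3). Count: 2.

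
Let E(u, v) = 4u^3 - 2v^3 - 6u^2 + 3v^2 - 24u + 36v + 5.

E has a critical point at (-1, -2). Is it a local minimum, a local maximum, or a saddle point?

saddle point

The mixed partial ∂²E/∂u∂v is 0, so the Hessian at any point is diag(E_uu, E_vv) = diag(12(2u - 1), 6(-2v + 1)).
At (-1, -2): H = diag(-36, 30).
The eigenvalues have opposite signs, so H is indefinite: a saddle point.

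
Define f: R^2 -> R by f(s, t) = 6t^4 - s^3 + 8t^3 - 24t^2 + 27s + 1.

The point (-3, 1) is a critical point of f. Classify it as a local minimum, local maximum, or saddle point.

local minimum

The mixed partial ∂²f/∂s∂t is 0, so the Hessian at any point is diag(f_ss, f_tt) = diag(-6s, 24(3t^2 + 2t - 2)).
At (-3, 1): H = diag(18, 72).
Both eigenvalues are positive, so H is positive definite: a local minimum.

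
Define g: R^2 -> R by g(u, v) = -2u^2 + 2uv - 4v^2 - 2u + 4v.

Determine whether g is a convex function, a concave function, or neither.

concave

g is quadratic, so its Hessian is the constant matrix H = [[-4, 2], [2, -8]].
det(H) = 28, tr(H) = -12.
det(H) > 0 and tr(H) < 0, so H is negative definite everywhere: concave.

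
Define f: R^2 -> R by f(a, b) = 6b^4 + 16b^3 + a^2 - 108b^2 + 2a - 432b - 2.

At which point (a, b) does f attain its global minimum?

(-1, 3)

f(a,b) separates as P(a) + Q(b) − 2, so its minimum is min P + min Q − 2.
P'(a) = 2a + 2 vanishes at a ∈ {-1}; Q'(b) = 24(b - 3)(b + 2)(b + 3) vanishes at b ∈ {-3, -2, 3}.
Local minima of P (where P''>0): P(-1)=-1. Local minima of Q: Q(-3)=378, Q(3)=-1350.
So the global minimum of f is P(-1) + Q(3) − 2 = -1 − 1350 − 2 = -1353, attained at (-1, 3).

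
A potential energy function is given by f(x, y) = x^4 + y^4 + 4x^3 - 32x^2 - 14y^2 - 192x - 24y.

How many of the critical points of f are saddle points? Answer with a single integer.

f separates as a function of x plus a function of y, so ∇f=0 decouples.
∂f/∂x = 4(x - 4)(x + 3)(x + 4) = 0 at x ∈ {-4, -3, 4}; ∂f/∂y = 4(y - 3)(y + 1)(y + 2) = 0 at y ∈ {-2, -1, 3}.
The Hessian is diagonal: diag(f_xx, f_yy). Second derivatives: f_xx(-4)=32, f_xx(-3)=-28, f_xx(4)=224; f_yy(-2)=20, f_yy(-1)=-16, f_yy(3)=80.
Saddle points occur where the two diagonal entries have opposite signs: (-4, -1), (-3, -2), (-3, 3), (4, -1). Count: 4.

4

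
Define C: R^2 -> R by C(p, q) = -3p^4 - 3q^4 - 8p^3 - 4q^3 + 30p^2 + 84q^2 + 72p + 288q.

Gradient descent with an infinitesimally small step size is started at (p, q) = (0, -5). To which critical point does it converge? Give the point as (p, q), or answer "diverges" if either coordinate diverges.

diverges

C is separable, so gradient descent decouples: p follows -∂C/∂p, q follows -∂C/∂q.
∂C/∂p = -12(p - 2)(p + 1)(p + 3); at p=0 this is 72, so p decreases.
∂C/∂q = -12(q - 4)(q + 2)(q + 3); at q=-5 this is 648, so q decreases.
The q-coordinate has no critical point in that direction and runs off to infinity.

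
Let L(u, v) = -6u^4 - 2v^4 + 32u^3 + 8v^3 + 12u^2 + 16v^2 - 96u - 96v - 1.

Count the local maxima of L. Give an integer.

4

L separates as a function of u plus a function of v, so ∇L=0 decouples.
∂L/∂u = -24(u - 4)(u - 1)(u + 1) = 0 at u ∈ {-1, 1, 4}; ∂L/∂v = -8(v - 3)(v - 2)(v + 2) = 0 at v ∈ {-2, 2, 3}.
The Hessian is diagonal: diag(L_uu, L_vv). Second derivatives: L_uu(-1)=-240, L_uu(1)=144, L_uu(4)=-360; L_vv(-2)=-160, L_vv(2)=32, L_vv(3)=-40.
Local maxima occur where both diagonal entries negative: (-1, -2), (-1, 3), (4, -2), (4, 3). Count: 4.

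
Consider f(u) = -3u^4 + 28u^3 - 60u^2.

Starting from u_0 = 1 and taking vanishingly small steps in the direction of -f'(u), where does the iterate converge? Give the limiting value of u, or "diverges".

f'(u) = -12u(u - 5)(u - 2), so f'(1) = -48.
Gradient descent moves in the -f' direction, i.e. u is increasing.
The nearest critical point in that direction is u = 2, where f'' = 72 > 0 (a local minimum). The iterate converges there.

2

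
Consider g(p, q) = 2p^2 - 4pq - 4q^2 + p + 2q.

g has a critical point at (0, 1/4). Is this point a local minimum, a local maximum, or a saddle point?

saddle point

The Hessian of g is constant: H = [[4, -4], [-4, -8]].
det(H) = 4·(-8) − (-4)² = -48.
Since det(H) < 0, H is indefinite and the critical point is a saddle point.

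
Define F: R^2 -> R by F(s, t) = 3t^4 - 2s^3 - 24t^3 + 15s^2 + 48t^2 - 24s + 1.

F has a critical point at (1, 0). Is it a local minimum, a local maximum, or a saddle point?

local minimum

The mixed partial ∂²F/∂s∂t is 0, so the Hessian at any point is diag(F_ss, F_tt) = diag(6(-2s + 5), 12(3t^2 - 12t + 8)).
At (1, 0): H = diag(18, 96).
Both eigenvalues are positive, so H is positive definite: a local minimum.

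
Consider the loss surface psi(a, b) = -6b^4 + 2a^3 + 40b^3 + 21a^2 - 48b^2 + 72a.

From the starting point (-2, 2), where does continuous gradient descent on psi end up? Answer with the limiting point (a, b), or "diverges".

(-3, 1)

psi is separable, so gradient descent decouples: a follows -∂psi/∂a, b follows -∂psi/∂b.
∂psi/∂a = 6(a + 3)(a + 4); at a=-2 this is 12, so a decreases.
∂psi/∂b = -24b(b - 4)(b - 1); at b=2 this is 96, so b decreases.
a converges to its nearest critical value -3 (a local min of the a-part); b converges to 1. The iterate converges to (-3, 1).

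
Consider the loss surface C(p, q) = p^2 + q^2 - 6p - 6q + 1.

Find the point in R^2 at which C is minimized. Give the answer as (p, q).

(3, 3)

C(p,q) separates as A(p) + B(q) + 1, so its minimum is min A + min B + 1.
A'(p) = 2p - 6 vanishes at p ∈ {3}; B'(q) = 2q - 6 vanishes at q ∈ {3}.
Local minima of A (where A''>0): A(3)=-9. Local minima of B: B(3)=-9.
So the global minimum of C is A(3) + B(3) + 1 = -9 − 9 + 1 = -17, attained at (3, 3).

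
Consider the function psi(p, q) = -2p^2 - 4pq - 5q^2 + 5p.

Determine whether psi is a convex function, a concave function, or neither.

concave

psi is quadratic, so its Hessian is the constant matrix H = [[-4, -4], [-4, -10]].
det(H) = 24, tr(H) = -14.
det(H) > 0 and tr(H) < 0, so H is negative definite everywhere: concave.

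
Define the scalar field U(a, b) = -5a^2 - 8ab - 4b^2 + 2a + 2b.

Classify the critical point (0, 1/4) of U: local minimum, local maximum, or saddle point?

local maximum

The Hessian of U is constant: H = [[-10, -8], [-8, -8]].
det(H) = (-10)·(-8) − (-8)² = 16.
det(H) > 0 and tr(H) = -18 < 0, so H is negative definite and the point is a local maximum.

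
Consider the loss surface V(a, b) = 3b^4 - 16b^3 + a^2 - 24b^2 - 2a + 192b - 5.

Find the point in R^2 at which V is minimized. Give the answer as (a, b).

V(a,b) separates as P(a) + Q(b) − 5, so its minimum is min P + min Q − 5.
P'(a) = 2a - 2 vanishes at a ∈ {1}; Q'(b) = 12(b - 4)(b - 2)(b + 2) vanishes at b ∈ {-2, 2, 4}.
Local minima of P (where P''>0): P(1)=-1. Local minima of Q: Q(-2)=-304, Q(4)=128.
So the global minimum of V is P(1) + Q(-2) − 5 = -1 − 304 − 5 = -310, attained at (1, -2).

(1, -2)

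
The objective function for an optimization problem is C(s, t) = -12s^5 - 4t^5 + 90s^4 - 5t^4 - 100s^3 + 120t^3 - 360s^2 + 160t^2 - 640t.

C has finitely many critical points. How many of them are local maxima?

4

C separates as a function of s plus a function of t, so ∇C=0 decouples.
∂C/∂s = -60s(s - 4)(s - 3)(s + 1) = 0 at s ∈ {-1, 0, 3, 4}; ∂C/∂t = -20(t - 4)(t - 1)(t + 2)(t + 4) = 0 at t ∈ {-4, -2, 1, 4}.
The Hessian is diagonal: diag(C_ss, C_tt). Second derivatives: C_ss(-1)=1200, C_ss(0)=-720, C_ss(3)=720, C_ss(4)=-1200; C_tt(-4)=1600, C_tt(-2)=-720, C_tt(1)=900, C_tt(4)=-2880.
Local maxima occur where both diagonal entries negative: (0, -2), (0, 4), (4, -2), (4, 4). Count: 4.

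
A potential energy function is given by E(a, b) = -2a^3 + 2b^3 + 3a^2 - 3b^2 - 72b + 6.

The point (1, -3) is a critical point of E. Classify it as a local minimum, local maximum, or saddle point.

The mixed partial ∂²E/∂a∂b is 0, so the Hessian at any point is diag(E_aa, E_bb) = diag(6(-2a + 1), 6(2b - 1)).
At (1, -3): H = diag(-6, -42).
Both eigenvalues are negative, so H is negative definite: a local maximum.

local maximum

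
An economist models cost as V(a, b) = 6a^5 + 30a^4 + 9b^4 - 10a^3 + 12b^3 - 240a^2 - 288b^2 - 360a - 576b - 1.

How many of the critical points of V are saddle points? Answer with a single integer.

V separates as a function of a plus a function of b, so ∇V=0 decouples.
∂V/∂a = 30(a - 2)(a + 1)(a + 2)(a + 3) = 0 at a ∈ {-3, -2, -1, 2}; ∂V/∂b = 36(b - 4)(b + 1)(b + 4) = 0 at b ∈ {-4, -1, 4}.
The Hessian is diagonal: diag(V_aa, V_bb). Second derivatives: V_aa(-3)=-300, V_aa(-2)=120, V_aa(-1)=-180, V_aa(2)=1800; V_bb(-4)=864, V_bb(-1)=-540, V_bb(4)=1440.
Saddle points occur where the two diagonal entries have opposite signs: (-3, -4), (-3, 4), (-2, -1), (-1, -4), (-1, 4), (2, -1). Count: 6.

6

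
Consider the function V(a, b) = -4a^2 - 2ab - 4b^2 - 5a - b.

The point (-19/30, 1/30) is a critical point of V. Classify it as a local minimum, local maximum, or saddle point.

local maximum

The Hessian of V is constant: H = [[-8, -2], [-2, -8]].
det(H) = (-8)·(-8) − (-2)² = 60.
det(H) > 0 and tr(H) = -16 < 0, so H is negative definite and the point is a local maximum.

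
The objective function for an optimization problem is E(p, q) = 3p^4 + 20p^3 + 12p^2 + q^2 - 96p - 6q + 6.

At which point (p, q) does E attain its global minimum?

(1, 3)

E(p,q) separates as A(p) + B(q) + 6, so its minimum is min A + min B + 6.
A'(p) = 12(p - 1)(p + 2)(p + 4) vanishes at p ∈ {-4, -2, 1}; B'(q) = 2q - 6 vanishes at q ∈ {3}.
Local minima of A (where A''>0): A(-4)=64, A(1)=-61. Local minima of B: B(3)=-9.
So the global minimum of E is A(1) + B(3) + 6 = -61 − 9 + 6 = -64, attained at (1, 3).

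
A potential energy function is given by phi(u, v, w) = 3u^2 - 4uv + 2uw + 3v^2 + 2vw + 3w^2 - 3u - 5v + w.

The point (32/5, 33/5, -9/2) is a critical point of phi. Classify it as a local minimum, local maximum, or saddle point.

local minimum

The Hessian is constant: H = [[6, -4, 2], [-4, 6, 2], [2, 2, 6]].
Leading principal minors: Δ₁ = 6, Δ₂ = 20, Δ₃ = 40.
All leading minors are positive, so H is positive definite: a local minimum.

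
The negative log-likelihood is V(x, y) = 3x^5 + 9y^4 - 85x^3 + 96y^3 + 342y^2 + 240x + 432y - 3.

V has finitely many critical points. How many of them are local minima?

4

V separates as a function of x plus a function of y, so ∇V=0 decouples.
∂V/∂x = 15(x - 4)(x - 1)(x + 1)(x + 4) = 0 at x ∈ {-4, -1, 1, 4}; ∂V/∂y = 36(y + 1)(y + 3)(y + 4) = 0 at y ∈ {-4, -3, -1}.
The Hessian is diagonal: diag(V_xx, V_yy). Second derivatives: V_xx(-4)=-1800, V_xx(-1)=450, V_xx(1)=-450, V_xx(4)=1800; V_yy(-4)=108, V_yy(-3)=-72, V_yy(-1)=216.
Local minima occur where both diagonal entries positive: (-1, -4), (-1, -1), (4, -4), (4, -1). Count: 4.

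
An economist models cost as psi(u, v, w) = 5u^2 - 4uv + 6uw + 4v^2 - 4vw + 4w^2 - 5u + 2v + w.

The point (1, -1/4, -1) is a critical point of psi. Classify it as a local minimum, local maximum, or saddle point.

The Hessian is constant: H = [[10, -4, 6], [-4, 8, -4], [6, -4, 8]].
Leading principal minors: Δ₁ = 10, Δ₂ = 64, Δ₃ = 256.
All leading minors are positive, so H is positive definite: a local minimum.

local minimum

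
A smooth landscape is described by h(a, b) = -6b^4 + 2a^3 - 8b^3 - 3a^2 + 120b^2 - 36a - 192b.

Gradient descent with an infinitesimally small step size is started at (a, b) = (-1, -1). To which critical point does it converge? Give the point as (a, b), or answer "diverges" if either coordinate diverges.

h is separable, so gradient descent decouples: a follows -∂h/∂a, b follows -∂h/∂b.
∂h/∂a = 6(a - 3)(a + 2); at a=-1 this is -24, so a increases.
∂h/∂b = -24(b - 2)(b - 1)(b + 4); at b=-1 this is -432, so b increases.
a converges to its nearest critical value 3 (a local min of the a-part); b converges to 1. The iterate converges to (3, 1).

(3, 1)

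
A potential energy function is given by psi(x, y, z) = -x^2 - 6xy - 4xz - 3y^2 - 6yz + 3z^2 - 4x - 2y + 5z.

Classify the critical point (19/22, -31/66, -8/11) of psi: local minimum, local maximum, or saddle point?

The Hessian is constant: H = [[-2, -6, -4], [-6, -6, -6], [-4, -6, 6]].
Leading principal minors: Δ₁ = -2, Δ₂ = -24, Δ₃ = -264.
The minors fit neither the all-positive nor the alternating-sign pattern, so H is indefinite: a saddle point.

saddle point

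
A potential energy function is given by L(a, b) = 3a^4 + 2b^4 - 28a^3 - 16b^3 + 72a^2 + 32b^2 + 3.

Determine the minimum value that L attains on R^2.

3

L(a,b) separates as P(a) + Q(b) + 3, so its minimum is min P + min Q + 3.
P'(a) = 12a(a - 4)(a - 3) vanishes at a ∈ {0, 3, 4}; Q'(b) = 8b(b - 4)(b - 2) vanishes at b ∈ {0, 2, 4}.
Local minima of P (where P''>0): P(0)=0, P(4)=128. Local minima of Q: Q(0)=0, Q(4)=0.
So the global minimum of L is P(0) + Q(0) + 3 = 0 + 0 + 3 = 3, attained at (0, 0).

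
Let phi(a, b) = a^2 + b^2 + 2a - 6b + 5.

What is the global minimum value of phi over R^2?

-5

phi(a,b) separates as P(a) + Q(b) + 5, so its minimum is min P + min Q + 5.
P'(a) = 2a + 2 vanishes at a ∈ {-1}; Q'(b) = 2b - 6 vanishes at b ∈ {3}.
Local minima of P (where P''>0): P(-1)=-1. Local minima of Q: Q(3)=-9.
So the global minimum of phi is P(-1) + Q(3) + 5 = -1 − 9 + 5 = -5, attained at (-1, 3).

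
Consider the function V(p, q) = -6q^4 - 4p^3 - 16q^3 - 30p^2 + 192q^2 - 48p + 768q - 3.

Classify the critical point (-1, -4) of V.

local maximum

The mixed partial ∂²V/∂p∂q is 0, so the Hessian at any point is diag(V_pp, V_qq) = diag(-12(2p + 5), 24(-3q^2 - 4q + 16)).
At (-1, -4): H = diag(-36, -384).
Both eigenvalues are negative, so H is negative definite: a local maximum.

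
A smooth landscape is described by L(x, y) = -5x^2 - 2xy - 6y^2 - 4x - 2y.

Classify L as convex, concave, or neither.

concave

L is quadratic, so its Hessian is the constant matrix H = [[-10, -2], [-2, -12]].
det(H) = 116, tr(H) = -22.
det(H) > 0 and tr(H) < 0, so H is negative definite everywhere: concave.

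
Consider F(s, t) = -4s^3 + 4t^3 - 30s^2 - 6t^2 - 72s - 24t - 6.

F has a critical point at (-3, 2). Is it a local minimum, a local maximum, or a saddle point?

The mixed partial ∂²F/∂s∂t is 0, so the Hessian at any point is diag(F_ss, F_tt) = diag(-12(2s + 5), 12(2t - 1)).
At (-3, 2): H = diag(12, 36).
Both eigenvalues are positive, so H is positive definite: a local minimum.

local minimum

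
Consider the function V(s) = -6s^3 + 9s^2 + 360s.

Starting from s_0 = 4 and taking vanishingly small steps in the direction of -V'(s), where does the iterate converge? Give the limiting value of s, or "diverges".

V'(s) = -18(s - 5)(s + 4), so V'(4) = 144.
Gradient descent moves in the -V' direction, i.e. s is decreasing.
The nearest critical point in that direction is s = -4, where V'' = 162 > 0 (a local minimum). The iterate converges there.

-4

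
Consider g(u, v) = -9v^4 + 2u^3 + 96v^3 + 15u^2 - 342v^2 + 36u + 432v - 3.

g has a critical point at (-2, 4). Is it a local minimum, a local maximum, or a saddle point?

The mixed partial ∂²g/∂u∂v is 0, so the Hessian at any point is diag(g_uu, g_vv) = diag(6(2u + 5), 36(-3v^2 + 16v - 19)).
At (-2, 4): H = diag(6, -108).
The eigenvalues have opposite signs, so H is indefinite: a saddle point.

saddle point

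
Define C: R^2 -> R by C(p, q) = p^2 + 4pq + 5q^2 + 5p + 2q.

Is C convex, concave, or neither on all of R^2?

C is quadratic, so its Hessian is the constant matrix H = [[2, 4], [4, 10]].
det(H) = 4, tr(H) = 12.
det(H) > 0 and tr(H) > 0, so H is positive definite everywhere: convex.

convex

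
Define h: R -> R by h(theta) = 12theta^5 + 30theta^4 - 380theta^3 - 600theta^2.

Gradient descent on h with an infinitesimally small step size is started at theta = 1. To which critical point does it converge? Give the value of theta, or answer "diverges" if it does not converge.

4

h'(theta) = 60theta(theta - 4)(theta + 1)(theta + 5), so h'(1) = -2160.
Gradient descent moves in the -h' direction, i.e. theta is increasing.
The nearest critical point in that direction is theta = 4, where h'' = 10800 > 0 (a local minimum). The iterate converges there.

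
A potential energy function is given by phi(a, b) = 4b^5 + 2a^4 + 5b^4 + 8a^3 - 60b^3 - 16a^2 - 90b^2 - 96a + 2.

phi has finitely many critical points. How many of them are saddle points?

6

phi separates as a function of a plus a function of b, so ∇phi=0 decouples.
∂phi/∂a = 8(a - 2)(a + 2)(a + 3) = 0 at a ∈ {-3, -2, 2}; ∂phi/∂b = 20b(b - 3)(b + 1)(b + 3) = 0 at b ∈ {-3, -1, 0, 3}.
The Hessian is diagonal: diag(phi_aa, phi_bb). Second derivatives: phi_aa(-3)=40, phi_aa(-2)=-32, phi_aa(2)=160; phi_bb(-3)=-720, phi_bb(-1)=160, phi_bb(0)=-180, phi_bb(3)=1440.
Saddle points occur where the two diagonal entries have opposite signs: (-3, -3), (-3, 0), (-2, -1), (-2, 3), (2, -3), (2, 0). Count: 6.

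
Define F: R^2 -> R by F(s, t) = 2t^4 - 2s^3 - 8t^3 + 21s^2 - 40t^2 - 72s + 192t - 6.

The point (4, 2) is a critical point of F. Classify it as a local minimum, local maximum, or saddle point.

local maximum

The mixed partial ∂²F/∂s∂t is 0, so the Hessian at any point is diag(F_ss, F_tt) = diag(6(-2s + 7), 8(3t^2 - 6t - 10)).
At (4, 2): H = diag(-6, -80).
Both eigenvalues are negative, so H is negative definite: a local maximum.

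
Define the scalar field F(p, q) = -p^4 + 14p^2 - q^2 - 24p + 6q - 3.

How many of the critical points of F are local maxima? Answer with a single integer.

F separates as a function of p plus a function of q, so ∇F=0 decouples.
∂F/∂p = -4(p - 2)(p - 1)(p + 3) = 0 at p ∈ {-3, 1, 2}; ∂F/∂q = -2(q - 3) = 0 at q ∈ {3}.
The Hessian is diagonal: diag(F_pp, F_qq). Second derivatives: F_pp(-3)=-80, F_pp(1)=16, F_pp(2)=-20; F_qq(3)=-2.
Local maxima occur where both diagonal entries negative: (-3, 3), (2, 3). Count: 2.

2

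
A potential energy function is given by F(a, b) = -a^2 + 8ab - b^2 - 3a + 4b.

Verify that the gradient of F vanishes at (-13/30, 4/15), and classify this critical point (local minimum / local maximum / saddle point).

∇F = (-2a + 8b - 3, 8a - 2b + 4); substituting (-13/30, 4/15) gives ∇F = (0, 0), so (-13/30, 4/15) is indeed a critical point.
The Hessian of F is constant: H = [[-2, 8], [8, -2]].
det(H) = (-2)·(-2) − 8² = -60.
Since det(H) < 0, H is indefinite and the critical point is a saddle point.

saddle point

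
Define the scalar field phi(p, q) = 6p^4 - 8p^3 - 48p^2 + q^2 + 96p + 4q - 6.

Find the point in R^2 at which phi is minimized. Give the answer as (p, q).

(-2, -2)

phi(p,q) separates as A(p) + B(q) − 6, so its minimum is min A + min B − 6.
A'(p) = 24(p - 2)(p - 1)(p + 2) vanishes at p ∈ {-2, 1, 2}; B'(q) = 2q + 4 vanishes at q ∈ {-2}.
Local minima of A (where A''>0): A(-2)=-224, A(2)=32. Local minima of B: B(-2)=-4.
So the global minimum of phi is A(-2) + B(-2) − 6 = -224 − 4 − 6 = -234, attained at (-2, -2).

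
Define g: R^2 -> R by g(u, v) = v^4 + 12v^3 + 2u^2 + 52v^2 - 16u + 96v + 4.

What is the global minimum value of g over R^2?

g(u,v) separates as P(u) + Q(v) + 4, so its minimum is min P + min Q + 4.
P'(u) = 4u - 16 vanishes at u ∈ {4}; Q'(v) = 4(v + 2)(v + 3)(v + 4) vanishes at v ∈ {-4, -3, -2}.
Local minima of P (where P''>0): P(4)=-32. Local minima of Q: Q(-4)=-64, Q(-2)=-64.
So the global minimum of g is P(4) + Q(-4) + 4 = -32 − 64 + 4 = -92, attained at (4, -4).

-92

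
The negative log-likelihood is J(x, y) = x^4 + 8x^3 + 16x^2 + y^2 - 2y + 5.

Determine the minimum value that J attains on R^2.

J(x,y) separates as P(x) + Q(y) + 5, so its minimum is min P + min Q + 5.
P'(x) = 4x(x + 2)(x + 4) vanishes at x ∈ {-4, -2, 0}; Q'(y) = 2y - 2 vanishes at y ∈ {1}.
Local minima of P (where P''>0): P(-4)=0, P(0)=0. Local minima of Q: Q(1)=-1.
So the global minimum of J is P(-4) + Q(1) + 5 = 0 − 1 + 5 = 4, attained at (-4, 1).

4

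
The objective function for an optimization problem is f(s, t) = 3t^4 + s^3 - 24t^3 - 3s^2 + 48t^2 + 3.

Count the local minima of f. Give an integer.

2

f separates as a function of s plus a function of t, so ∇f=0 decouples.
∂f/∂s = 3s(s - 2) = 0 at s ∈ {0, 2}; ∂f/∂t = 12t(t - 4)(t - 2) = 0 at t ∈ {0, 2, 4}.
The Hessian is diagonal: diag(f_ss, f_tt). Second derivatives: f_ss(0)=-6, f_ss(2)=6; f_tt(0)=96, f_tt(2)=-48, f_tt(4)=96.
Local minima occur where both diagonal entries positive: (2, 0), (2, 4). Count: 2.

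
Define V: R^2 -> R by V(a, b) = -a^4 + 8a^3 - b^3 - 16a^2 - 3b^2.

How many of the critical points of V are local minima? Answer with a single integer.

V separates as a function of a plus a function of b, so ∇V=0 decouples.
∂V/∂a = -4a(a - 4)(a - 2) = 0 at a ∈ {0, 2, 4}; ∂V/∂b = -3b(b + 2) = 0 at b ∈ {-2, 0}.
The Hessian is diagonal: diag(V_aa, V_bb). Second derivatives: V_aa(0)=-32, V_aa(2)=16, V_aa(4)=-32; V_bb(-2)=6, V_bb(0)=-6.
Local minima occur where both diagonal entries positive: (2, -2). Count: 1.

1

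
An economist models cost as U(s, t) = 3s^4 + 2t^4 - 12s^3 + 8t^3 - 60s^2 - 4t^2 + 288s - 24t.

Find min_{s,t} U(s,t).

-855

U(s,t) separates as P(s) + Q(t), so its minimum is min P + min Q.
P'(s) = 12(s - 4)(s - 2)(s + 3) vanishes at s ∈ {-3, 2, 4}; Q'(t) = 8(t - 1)(t + 1)(t + 3) vanishes at t ∈ {-3, -1, 1}.
Local minima of P (where P''>0): P(-3)=-837, P(4)=192. Local minima of Q: Q(-3)=-18, Q(1)=-18.
So the global minimum of U is P(-3) + Q(-3) = -837 − 18 = -855, attained at (-3, -3).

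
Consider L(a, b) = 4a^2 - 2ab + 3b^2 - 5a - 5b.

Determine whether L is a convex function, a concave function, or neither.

convex

L is quadratic, so its Hessian is the constant matrix H = [[8, -2], [-2, 6]].
det(H) = 44, tr(H) = 14.
det(H) > 0 and tr(H) > 0, so H is positive definite everywhere: convex.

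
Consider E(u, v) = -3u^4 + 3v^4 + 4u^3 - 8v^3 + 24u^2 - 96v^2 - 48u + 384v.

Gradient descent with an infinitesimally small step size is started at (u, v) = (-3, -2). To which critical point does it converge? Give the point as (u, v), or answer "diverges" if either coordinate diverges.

E is separable, so gradient descent decouples: u follows -∂E/∂u, v follows -∂E/∂v.
∂E/∂u = -12(u - 2)(u - 1)(u + 2); at u=-3 this is 240, so u decreases.
∂E/∂v = 12(v - 4)(v - 2)(v + 4); at v=-2 this is 576, so v decreases.
The u-coordinate has no critical point in that direction and runs off to infinity.

diverges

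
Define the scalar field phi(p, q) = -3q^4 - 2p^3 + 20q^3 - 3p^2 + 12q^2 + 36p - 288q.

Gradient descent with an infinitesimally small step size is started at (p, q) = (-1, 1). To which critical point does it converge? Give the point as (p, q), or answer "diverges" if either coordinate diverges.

phi is separable, so gradient descent decouples: p follows -∂phi/∂p, q follows -∂phi/∂q.
∂phi/∂p = -6(p - 2)(p + 3); at p=-1 this is 36, so p decreases.
∂phi/∂q = -12(q - 4)(q - 3)(q + 2); at q=1 this is -216, so q increases.
p converges to its nearest critical value -3 (a local min of the p-part); q converges to 3. The iterate converges to (-3, 3).

(-3, 3)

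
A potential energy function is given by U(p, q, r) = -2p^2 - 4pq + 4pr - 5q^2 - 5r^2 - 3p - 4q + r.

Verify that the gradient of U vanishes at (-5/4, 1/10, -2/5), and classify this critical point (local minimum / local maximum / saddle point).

∇U = (-4p - 4q + 4r - 3, -4p - 10q - 4, 4p - 10r + 1); substituting (-5/4, 1/10, -2/5) gives ∇U = (0, 0, 0), so (-5/4, 1/10, -2/5) is indeed a critical point.
The Hessian is constant: H = [[-4, -4, 4], [-4, -10, 0], [4, 0, -10]].
Leading principal minors: Δ₁ = -4, Δ₂ = 24, Δ₃ = -80.
The minors alternate sign starting negative (−, +, −), so H is negative definite: a local maximum.

local maximum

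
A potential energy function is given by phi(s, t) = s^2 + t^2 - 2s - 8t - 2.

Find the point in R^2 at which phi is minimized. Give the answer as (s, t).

(1, 4)

phi(s,t) separates as P(s) + Q(t) − 2, so its minimum is min P + min Q − 2.
P'(s) = 2s - 2 vanishes at s ∈ {1}; Q'(t) = 2(t - 4) vanishes at t ∈ {4}.
Local minima of P (where P''>0): P(1)=-1. Local minima of Q: Q(4)=-16.
So the global minimum of phi is P(1) + Q(4) − 2 = -1 − 16 − 2 = -19, attained at (1, 4).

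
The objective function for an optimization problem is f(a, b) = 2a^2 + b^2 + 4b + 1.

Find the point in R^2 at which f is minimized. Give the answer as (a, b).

(0, -2)

f(a,b) separates as P(a) + Q(b) + 1, so its minimum is min P + min Q + 1.
P'(a) = 4a vanishes at a ∈ {0}; Q'(b) = 2b + 4 vanishes at b ∈ {-2}.
Local minima of P (where P''>0): P(0)=0. Local minima of Q: Q(-2)=-4.
So the global minimum of f is P(0) + Q(-2) + 1 = 0 − 4 + 1 = -3, attained at (0, -2).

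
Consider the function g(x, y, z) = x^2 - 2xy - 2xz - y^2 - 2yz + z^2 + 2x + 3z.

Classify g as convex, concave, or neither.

neither

g is quadratic, so its Hessian is the constant matrix H = [[2, -2, -2], [-2, -2, -2], [-2, -2, 2]].
Leading principal minors: 2, -8, -32.
Neither pattern holds ⇒ H is indefinite ⇒ neither convex nor concave.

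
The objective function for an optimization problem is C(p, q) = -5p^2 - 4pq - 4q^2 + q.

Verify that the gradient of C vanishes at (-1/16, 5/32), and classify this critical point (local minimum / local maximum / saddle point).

local maximum

∇C = (-10p - 4q, -4p - 8q + 1); substituting (-1/16, 5/32) gives ∇C = (0, 0), so (-1/16, 5/32) is indeed a critical point.
The Hessian of C is constant: H = [[-10, -4], [-4, -8]].
det(H) = (-10)·(-8) − (-4)² = 64.
det(H) > 0 and tr(H) = -18 < 0, so H is negative definite and the point is a local maximum.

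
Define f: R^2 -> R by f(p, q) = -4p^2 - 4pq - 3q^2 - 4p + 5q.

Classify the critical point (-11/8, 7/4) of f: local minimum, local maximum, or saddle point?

local maximum

The Hessian of f is constant: H = [[-8, -4], [-4, -6]].
det(H) = (-8)·(-6) − (-4)² = 32.
det(H) > 0 and tr(H) = -14 < 0, so H is negative definite and the point is a local maximum.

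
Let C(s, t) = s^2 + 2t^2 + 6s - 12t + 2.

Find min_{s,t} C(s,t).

-25

C(s,t) separates as P(s) + Q(t) + 2, so its minimum is min P + min Q + 2.
P'(s) = 2s + 6 vanishes at s ∈ {-3}; Q'(t) = 4(t - 3) vanishes at t ∈ {3}.
Local minima of P (where P''>0): P(-3)=-9. Local minima of Q: Q(3)=-18.
So the global minimum of C is P(-3) + Q(3) + 2 = -9 − 18 + 2 = -25, attained at (-3, 3).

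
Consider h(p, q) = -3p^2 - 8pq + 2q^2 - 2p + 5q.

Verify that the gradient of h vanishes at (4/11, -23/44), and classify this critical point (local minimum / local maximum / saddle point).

saddle point

∇h = (-6p - 8q - 2, -8p + 4q + 5); substituting (4/11, -23/44) gives ∇h = (0, 0), so (4/11, -23/44) is indeed a critical point.
The Hessian of h is constant: H = [[-6, -8], [-8, 4]].
det(H) = (-6)·4 − (-8)² = -88.
Since det(H) < 0, H is indefinite and the critical point is a saddle point.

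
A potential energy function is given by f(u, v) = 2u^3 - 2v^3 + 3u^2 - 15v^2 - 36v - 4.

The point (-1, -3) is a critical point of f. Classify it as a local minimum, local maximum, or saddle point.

The mixed partial ∂²f/∂u∂v is 0, so the Hessian at any point is diag(f_uu, f_vv) = diag(6(2u + 1), -6(2v + 5)).
At (-1, -3): H = diag(-6, 6).
The eigenvalues have opposite signs, so H is indefinite: a saddle point.

saddle point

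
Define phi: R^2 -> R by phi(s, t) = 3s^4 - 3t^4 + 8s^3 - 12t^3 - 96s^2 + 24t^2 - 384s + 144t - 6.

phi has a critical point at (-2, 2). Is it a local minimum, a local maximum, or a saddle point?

The mixed partial ∂²phi/∂s∂t is 0, so the Hessian at any point is diag(phi_ss, phi_tt) = diag(12(3s^2 + 4s - 16), 12(-3t^2 - 6t + 4)).
At (-2, 2): H = diag(-144, -240).
Both eigenvalues are negative, so H is negative definite: a local maximum.

local maximum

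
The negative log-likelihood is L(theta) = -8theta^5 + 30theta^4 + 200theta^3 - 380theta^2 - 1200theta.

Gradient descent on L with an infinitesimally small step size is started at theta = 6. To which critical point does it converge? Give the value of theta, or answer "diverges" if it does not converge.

L'(theta) = -40(theta - 5)(theta - 2)(theta + 1)(theta + 3), so L'(6) = -10080.
Gradient descent moves in the -L' direction, i.e. theta is increasing.
There is no critical point above theta=6, and L' keeps the same sign, so the iterate runs off to +∞.

diverges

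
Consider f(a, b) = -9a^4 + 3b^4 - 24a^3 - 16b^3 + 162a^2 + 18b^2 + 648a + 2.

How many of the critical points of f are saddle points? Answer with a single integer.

5

f separates as a function of a plus a function of b, so ∇f=0 decouples.
∂f/∂a = -36(a - 3)(a + 2)(a + 3) = 0 at a ∈ {-3, -2, 3}; ∂f/∂b = 12b(b - 3)(b - 1) = 0 at b ∈ {0, 1, 3}.
The Hessian is diagonal: diag(f_aa, f_bb). Second derivatives: f_aa(-3)=-216, f_aa(-2)=180, f_aa(3)=-1080; f_bb(0)=36, f_bb(1)=-24, f_bb(3)=72.
Saddle points occur where the two diagonal entries have opposite signs: (-3, 0), (-3, 3), (-2, 1), (3, 0), (3, 3). Count: 5.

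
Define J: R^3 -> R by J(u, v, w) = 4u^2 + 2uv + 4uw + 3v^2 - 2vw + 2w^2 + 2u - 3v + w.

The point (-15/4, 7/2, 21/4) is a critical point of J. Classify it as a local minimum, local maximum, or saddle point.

The Hessian is constant: H = [[8, 2, 4], [2, 6, -2], [4, -2, 4]].
Leading principal minors: Δ₁ = 8, Δ₂ = 44, Δ₃ = 16.
All leading minors are positive, so H is positive definite: a local minimum.

local minimum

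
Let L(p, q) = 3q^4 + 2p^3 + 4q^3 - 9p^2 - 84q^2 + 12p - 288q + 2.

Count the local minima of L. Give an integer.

2

L separates as a function of p plus a function of q, so ∇L=0 decouples.
∂L/∂p = 6(p - 2)(p - 1) = 0 at p ∈ {1, 2}; ∂L/∂q = 12(q - 4)(q + 2)(q + 3) = 0 at q ∈ {-3, -2, 4}.
The Hessian is diagonal: diag(L_pp, L_qq). Second derivatives: L_pp(1)=-6, L_pp(2)=6; L_qq(-3)=84, L_qq(-2)=-72, L_qq(4)=504.
Local minima occur where both diagonal entries positive: (2, -3), (2, 4). Count: 2.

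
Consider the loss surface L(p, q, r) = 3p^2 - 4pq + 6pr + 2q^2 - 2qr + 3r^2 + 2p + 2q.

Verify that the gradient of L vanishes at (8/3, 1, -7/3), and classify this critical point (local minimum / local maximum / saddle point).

saddle point

∇L = (6p - 4q + 6r + 2, -4p + 4q - 2r + 2, 6p - 2q + 6r); substituting (8/3, 1, -7/3) gives ∇L = (0, 0, 0), so (8/3, 1, -7/3) is indeed a critical point.
The Hessian is constant: H = [[6, -4, 6], [-4, 4, -2], [6, -2, 6]].
Leading principal minors: Δ₁ = 6, Δ₂ = 8, Δ₃ = -24.
The minors fit neither the all-positive nor the alternating-sign pattern, so H is indefinite: a saddle point.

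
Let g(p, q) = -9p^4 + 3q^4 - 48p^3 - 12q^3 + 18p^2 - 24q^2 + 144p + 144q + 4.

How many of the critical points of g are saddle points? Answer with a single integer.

5

g separates as a function of p plus a function of q, so ∇g=0 decouples.
∂g/∂p = -36(p - 1)(p + 1)(p + 4) = 0 at p ∈ {-4, -1, 1}; ∂g/∂q = 12(q - 3)(q - 2)(q + 2) = 0 at q ∈ {-2, 2, 3}.
The Hessian is diagonal: diag(g_pp, g_qq). Second derivatives: g_pp(-4)=-540, g_pp(-1)=216, g_pp(1)=-360; g_qq(-2)=240, g_qq(2)=-48, g_qq(3)=60.
Saddle points occur where the two diagonal entries have opposite signs: (-4, -2), (-4, 3), (-1, 2), (1, -2), (1, 3). Count: 5.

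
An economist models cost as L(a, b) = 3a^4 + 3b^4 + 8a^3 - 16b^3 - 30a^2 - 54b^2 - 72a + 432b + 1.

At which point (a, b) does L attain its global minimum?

(2, -3)

L(a,b) separates as P(a) + Q(b) + 1, so its minimum is min P + min Q + 1.
P'(a) = 12(a - 2)(a + 1)(a + 3) vanishes at a ∈ {-3, -1, 2}; Q'(b) = 12(b - 4)(b - 3)(b + 3) vanishes at b ∈ {-3, 3, 4}.
Local minima of P (where P''>0): P(-3)=-27, P(2)=-152. Local minima of Q: Q(-3)=-1107, Q(4)=608.
So the global minimum of L is P(2) + Q(-3) + 1 = -152 − 1107 + 1 = -1258, attained at (2, -3).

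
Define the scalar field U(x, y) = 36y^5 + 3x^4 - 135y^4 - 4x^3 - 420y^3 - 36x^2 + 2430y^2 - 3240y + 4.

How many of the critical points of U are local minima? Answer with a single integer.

4

U separates as a function of x plus a function of y, so ∇U=0 decouples.
∂U/∂x = 12x(x - 3)(x + 2) = 0 at x ∈ {-2, 0, 3}; ∂U/∂y = 180(y - 3)(y - 2)(y - 1)(y + 3) = 0 at y ∈ {-3, 1, 2, 3}.
The Hessian is diagonal: diag(U_xx, U_yy). Second derivatives: U_xx(-2)=120, U_xx(0)=-72, U_xx(3)=180; U_yy(-3)=-21600, U_yy(1)=1440, U_yy(2)=-900, U_yy(3)=2160.
Local minima occur where both diagonal entries positive: (-2, 1), (-2, 3), (3, 1), (3, 3). Count: 4.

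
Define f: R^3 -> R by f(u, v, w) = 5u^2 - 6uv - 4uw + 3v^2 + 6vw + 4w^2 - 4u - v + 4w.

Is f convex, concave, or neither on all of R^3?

f is quadratic, so its Hessian is the constant matrix H = [[10, -6, -4], [-6, 6, 6], [-4, 6, 8]].
Leading principal minors: 10, 24, 24.
All positive ⇒ H ≻ 0 ⇒ convex.

convex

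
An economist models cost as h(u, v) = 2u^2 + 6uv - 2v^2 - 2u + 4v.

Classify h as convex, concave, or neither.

h is quadratic, so its Hessian is the constant matrix H = [[4, 6], [6, -4]].
det(H) = -52, tr(H) = 0.
det(H) < 0, so H is indefinite: neither convex nor concave.

neither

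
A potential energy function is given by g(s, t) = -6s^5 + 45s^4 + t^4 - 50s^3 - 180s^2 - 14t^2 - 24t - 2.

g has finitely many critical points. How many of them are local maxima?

g separates as a function of s plus a function of t, so ∇g=0 decouples.
∂g/∂s = -30s(s - 4)(s - 3)(s + 1) = 0 at s ∈ {-1, 0, 3, 4}; ∂g/∂t = 4(t - 3)(t + 1)(t + 2) = 0 at t ∈ {-2, -1, 3}.
The Hessian is diagonal: diag(g_ss, g_tt). Second derivatives: g_ss(-1)=600, g_ss(0)=-360, g_ss(3)=360, g_ss(4)=-600; g_tt(-2)=20, g_tt(-1)=-16, g_tt(3)=80.
Local maxima occur where both diagonal entries negative: (0, -1), (4, -1). Count: 2.

2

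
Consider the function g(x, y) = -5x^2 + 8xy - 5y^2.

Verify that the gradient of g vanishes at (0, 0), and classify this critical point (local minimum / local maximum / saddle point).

local maximum

∇g = (-10x + 8y, 8x - 10y); substituting (0, 0) gives ∇g = (0, 0), so (0, 0) is indeed a critical point.
The Hessian of g is constant: H = [[-10, 8], [8, -10]].
det(H) = (-10)·(-10) − 8² = 36.
det(H) > 0 and tr(H) = -20 < 0, so H is negative definite and the point is a local maximum.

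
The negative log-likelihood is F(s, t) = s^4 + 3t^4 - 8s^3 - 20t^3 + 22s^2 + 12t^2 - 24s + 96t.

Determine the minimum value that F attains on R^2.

F(s,t) separates as P(s) + Q(t), so its minimum is min P + min Q.
P'(s) = 4(s - 3)(s - 2)(s - 1) vanishes at s ∈ {1, 2, 3}; Q'(t) = 12(t - 4)(t - 2)(t + 1) vanishes at t ∈ {-1, 2, 4}.
Local minima of P (where P''>0): P(1)=-9, P(3)=-9. Local minima of Q: Q(-1)=-61, Q(4)=64.
So the global minimum of F is P(1) + Q(-1) = -9 − 61 = -70, attained at (1, -1).

-70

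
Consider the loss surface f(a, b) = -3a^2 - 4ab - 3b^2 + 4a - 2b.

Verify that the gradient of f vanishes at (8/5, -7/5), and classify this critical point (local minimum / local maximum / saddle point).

∇f = (-6a - 4b + 4, -4a - 6b - 2); substituting (8/5, -7/5) gives ∇f = (0, 0), so (8/5, -7/5) is indeed a critical point.
The Hessian of f is constant: H = [[-6, -4], [-4, -6]].
det(H) = (-6)·(-6) − (-4)² = 20.
det(H) > 0 and tr(H) = -12 < 0, so H is negative definite and the point is a local maximum.

local maximum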